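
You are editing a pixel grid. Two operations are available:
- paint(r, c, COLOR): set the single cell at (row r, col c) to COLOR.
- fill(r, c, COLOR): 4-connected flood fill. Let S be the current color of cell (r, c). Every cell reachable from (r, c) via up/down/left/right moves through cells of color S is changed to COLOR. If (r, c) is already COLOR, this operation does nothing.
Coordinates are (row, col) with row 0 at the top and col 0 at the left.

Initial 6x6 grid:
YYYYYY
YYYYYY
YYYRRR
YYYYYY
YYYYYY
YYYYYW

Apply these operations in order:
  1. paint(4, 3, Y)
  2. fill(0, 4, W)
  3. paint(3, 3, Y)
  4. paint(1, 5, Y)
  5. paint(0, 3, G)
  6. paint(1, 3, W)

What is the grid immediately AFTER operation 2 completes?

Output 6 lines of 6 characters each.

After op 1 paint(4,3,Y):
YYYYYY
YYYYYY
YYYRRR
YYYYYY
YYYYYY
YYYYYW
After op 2 fill(0,4,W) [32 cells changed]:
WWWWWW
WWWWWW
WWWRRR
WWWWWW
WWWWWW
WWWWWW

Answer: WWWWWW
WWWWWW
WWWRRR
WWWWWW
WWWWWW
WWWWWW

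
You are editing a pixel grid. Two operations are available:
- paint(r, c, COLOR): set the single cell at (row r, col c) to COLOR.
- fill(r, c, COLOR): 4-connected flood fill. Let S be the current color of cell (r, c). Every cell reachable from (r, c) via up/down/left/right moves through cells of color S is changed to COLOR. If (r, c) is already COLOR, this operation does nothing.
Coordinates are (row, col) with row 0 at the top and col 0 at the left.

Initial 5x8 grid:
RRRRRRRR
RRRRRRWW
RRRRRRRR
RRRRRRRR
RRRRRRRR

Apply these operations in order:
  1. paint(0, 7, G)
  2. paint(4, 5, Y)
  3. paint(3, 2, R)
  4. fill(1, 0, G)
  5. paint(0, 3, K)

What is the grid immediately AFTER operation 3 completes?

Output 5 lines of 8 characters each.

After op 1 paint(0,7,G):
RRRRRRRG
RRRRRRWW
RRRRRRRR
RRRRRRRR
RRRRRRRR
After op 2 paint(4,5,Y):
RRRRRRRG
RRRRRRWW
RRRRRRRR
RRRRRRRR
RRRRRYRR
After op 3 paint(3,2,R):
RRRRRRRG
RRRRRRWW
RRRRRRRR
RRRRRRRR
RRRRRYRR

Answer: RRRRRRRG
RRRRRRWW
RRRRRRRR
RRRRRRRR
RRRRRYRR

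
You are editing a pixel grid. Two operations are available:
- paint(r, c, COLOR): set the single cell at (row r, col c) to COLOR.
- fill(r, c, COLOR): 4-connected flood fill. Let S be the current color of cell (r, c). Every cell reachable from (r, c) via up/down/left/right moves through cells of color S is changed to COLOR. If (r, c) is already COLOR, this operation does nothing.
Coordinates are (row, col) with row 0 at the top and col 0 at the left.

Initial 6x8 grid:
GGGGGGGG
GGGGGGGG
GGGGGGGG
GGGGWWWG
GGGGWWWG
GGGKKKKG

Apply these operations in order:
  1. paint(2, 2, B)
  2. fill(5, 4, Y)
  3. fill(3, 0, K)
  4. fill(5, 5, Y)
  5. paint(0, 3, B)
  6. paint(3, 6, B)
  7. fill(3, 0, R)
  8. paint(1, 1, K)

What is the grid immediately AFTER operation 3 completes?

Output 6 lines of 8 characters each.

After op 1 paint(2,2,B):
GGGGGGGG
GGGGGGGG
GGBGGGGG
GGGGWWWG
GGGGWWWG
GGGKKKKG
After op 2 fill(5,4,Y) [4 cells changed]:
GGGGGGGG
GGGGGGGG
GGBGGGGG
GGGGWWWG
GGGGWWWG
GGGYYYYG
After op 3 fill(3,0,K) [37 cells changed]:
KKKKKKKK
KKKKKKKK
KKBKKKKK
KKKKWWWK
KKKKWWWK
KKKYYYYK

Answer: KKKKKKKK
KKKKKKKK
KKBKKKKK
KKKKWWWK
KKKKWWWK
KKKYYYYK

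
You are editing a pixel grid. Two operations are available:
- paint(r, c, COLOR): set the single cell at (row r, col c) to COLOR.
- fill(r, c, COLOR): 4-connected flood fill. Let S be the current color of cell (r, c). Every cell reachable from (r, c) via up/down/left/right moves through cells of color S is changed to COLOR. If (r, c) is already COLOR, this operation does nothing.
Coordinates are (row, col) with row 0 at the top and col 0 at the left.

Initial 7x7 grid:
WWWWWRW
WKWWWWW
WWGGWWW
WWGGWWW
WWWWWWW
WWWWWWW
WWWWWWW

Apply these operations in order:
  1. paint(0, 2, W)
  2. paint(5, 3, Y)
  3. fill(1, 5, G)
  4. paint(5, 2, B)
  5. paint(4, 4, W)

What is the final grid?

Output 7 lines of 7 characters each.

Answer: GGGGGRG
GKGGGGG
GGGGGGG
GGGGGGG
GGGGWGG
GGBYGGG
GGGGGGG

Derivation:
After op 1 paint(0,2,W):
WWWWWRW
WKWWWWW
WWGGWWW
WWGGWWW
WWWWWWW
WWWWWWW
WWWWWWW
After op 2 paint(5,3,Y):
WWWWWRW
WKWWWWW
WWGGWWW
WWGGWWW
WWWWWWW
WWWYWWW
WWWWWWW
After op 3 fill(1,5,G) [42 cells changed]:
GGGGGRG
GKGGGGG
GGGGGGG
GGGGGGG
GGGGGGG
GGGYGGG
GGGGGGG
After op 4 paint(5,2,B):
GGGGGRG
GKGGGGG
GGGGGGG
GGGGGGG
GGGGGGG
GGBYGGG
GGGGGGG
After op 5 paint(4,4,W):
GGGGGRG
GKGGGGG
GGGGGGG
GGGGGGG
GGGGWGG
GGBYGGG
GGGGGGG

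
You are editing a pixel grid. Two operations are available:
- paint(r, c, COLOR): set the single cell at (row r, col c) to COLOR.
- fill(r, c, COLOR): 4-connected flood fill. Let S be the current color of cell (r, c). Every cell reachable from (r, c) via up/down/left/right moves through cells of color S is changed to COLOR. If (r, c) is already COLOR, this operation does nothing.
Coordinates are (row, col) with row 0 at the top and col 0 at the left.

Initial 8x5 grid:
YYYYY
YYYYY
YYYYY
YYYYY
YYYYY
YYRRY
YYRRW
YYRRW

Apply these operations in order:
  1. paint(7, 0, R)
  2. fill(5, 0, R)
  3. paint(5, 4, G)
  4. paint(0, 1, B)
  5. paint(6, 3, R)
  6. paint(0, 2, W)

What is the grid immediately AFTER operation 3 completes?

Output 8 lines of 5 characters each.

Answer: RRRRR
RRRRR
RRRRR
RRRRR
RRRRR
RRRRG
RRRRW
RRRRW

Derivation:
After op 1 paint(7,0,R):
YYYYY
YYYYY
YYYYY
YYYYY
YYYYY
YYRRY
YYRRW
RYRRW
After op 2 fill(5,0,R) [31 cells changed]:
RRRRR
RRRRR
RRRRR
RRRRR
RRRRR
RRRRR
RRRRW
RRRRW
After op 3 paint(5,4,G):
RRRRR
RRRRR
RRRRR
RRRRR
RRRRR
RRRRG
RRRRW
RRRRW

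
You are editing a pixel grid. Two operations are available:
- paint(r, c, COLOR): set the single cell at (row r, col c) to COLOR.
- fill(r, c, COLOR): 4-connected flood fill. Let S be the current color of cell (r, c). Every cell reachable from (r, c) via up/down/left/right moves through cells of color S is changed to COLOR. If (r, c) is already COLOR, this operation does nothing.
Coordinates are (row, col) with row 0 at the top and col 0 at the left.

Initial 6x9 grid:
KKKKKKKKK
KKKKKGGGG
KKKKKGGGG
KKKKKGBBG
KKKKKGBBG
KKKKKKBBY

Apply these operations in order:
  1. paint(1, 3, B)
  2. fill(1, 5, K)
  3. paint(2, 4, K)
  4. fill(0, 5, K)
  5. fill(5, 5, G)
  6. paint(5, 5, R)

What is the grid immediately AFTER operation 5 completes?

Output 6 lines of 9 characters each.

After op 1 paint(1,3,B):
KKKKKKKKK
KKKBKGGGG
KKKKKGGGG
KKKKKGBBG
KKKKKGBBG
KKKKKKBBY
After op 2 fill(1,5,K) [12 cells changed]:
KKKKKKKKK
KKKBKKKKK
KKKKKKKKK
KKKKKKBBK
KKKKKKBBK
KKKKKKBBY
After op 3 paint(2,4,K):
KKKKKKKKK
KKKBKKKKK
KKKKKKKKK
KKKKKKBBK
KKKKKKBBK
KKKKKKBBY
After op 4 fill(0,5,K) [0 cells changed]:
KKKKKKKKK
KKKBKKKKK
KKKKKKKKK
KKKKKKBBK
KKKKKKBBK
KKKKKKBBY
After op 5 fill(5,5,G) [46 cells changed]:
GGGGGGGGG
GGGBGGGGG
GGGGGGGGG
GGGGGGBBG
GGGGGGBBG
GGGGGGBBY

Answer: GGGGGGGGG
GGGBGGGGG
GGGGGGGGG
GGGGGGBBG
GGGGGGBBG
GGGGGGBBY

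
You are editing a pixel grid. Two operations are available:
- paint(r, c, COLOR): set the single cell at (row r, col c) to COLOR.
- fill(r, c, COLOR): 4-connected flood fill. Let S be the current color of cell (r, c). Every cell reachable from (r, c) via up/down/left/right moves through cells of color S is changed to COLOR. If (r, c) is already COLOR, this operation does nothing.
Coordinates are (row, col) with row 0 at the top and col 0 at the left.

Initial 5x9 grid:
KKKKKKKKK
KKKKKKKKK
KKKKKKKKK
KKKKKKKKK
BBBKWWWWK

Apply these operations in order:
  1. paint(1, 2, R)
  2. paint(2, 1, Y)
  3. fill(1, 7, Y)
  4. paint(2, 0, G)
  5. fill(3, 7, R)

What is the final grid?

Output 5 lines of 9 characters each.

After op 1 paint(1,2,R):
KKKKKKKKK
KKRKKKKKK
KKKKKKKKK
KKKKKKKKK
BBBKWWWWK
After op 2 paint(2,1,Y):
KKKKKKKKK
KKRKKKKKK
KYKKKKKKK
KKKKKKKKK
BBBKWWWWK
After op 3 fill(1,7,Y) [36 cells changed]:
YYYYYYYYY
YYRYYYYYY
YYYYYYYYY
YYYYYYYYY
BBBYWWWWY
After op 4 paint(2,0,G):
YYYYYYYYY
YYRYYYYYY
GYYYYYYYY
YYYYYYYYY
BBBYWWWWY
After op 5 fill(3,7,R) [36 cells changed]:
RRRRRRRRR
RRRRRRRRR
GRRRRRRRR
RRRRRRRRR
BBBRWWWWR

Answer: RRRRRRRRR
RRRRRRRRR
GRRRRRRRR
RRRRRRRRR
BBBRWWWWR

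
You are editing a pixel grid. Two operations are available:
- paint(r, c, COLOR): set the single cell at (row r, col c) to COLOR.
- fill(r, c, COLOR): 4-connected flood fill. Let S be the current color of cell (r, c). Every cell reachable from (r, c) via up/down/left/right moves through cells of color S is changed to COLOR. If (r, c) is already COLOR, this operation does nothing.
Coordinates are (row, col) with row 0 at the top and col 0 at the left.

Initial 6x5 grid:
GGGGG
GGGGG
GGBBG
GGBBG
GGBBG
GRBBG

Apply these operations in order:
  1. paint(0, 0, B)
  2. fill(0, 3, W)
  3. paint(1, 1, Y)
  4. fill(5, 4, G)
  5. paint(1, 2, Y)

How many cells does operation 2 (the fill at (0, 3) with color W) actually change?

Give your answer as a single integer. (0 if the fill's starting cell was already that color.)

Answer: 20

Derivation:
After op 1 paint(0,0,B):
BGGGG
GGGGG
GGBBG
GGBBG
GGBBG
GRBBG
After op 2 fill(0,3,W) [20 cells changed]:
BWWWW
WWWWW
WWBBW
WWBBW
WWBBW
WRBBW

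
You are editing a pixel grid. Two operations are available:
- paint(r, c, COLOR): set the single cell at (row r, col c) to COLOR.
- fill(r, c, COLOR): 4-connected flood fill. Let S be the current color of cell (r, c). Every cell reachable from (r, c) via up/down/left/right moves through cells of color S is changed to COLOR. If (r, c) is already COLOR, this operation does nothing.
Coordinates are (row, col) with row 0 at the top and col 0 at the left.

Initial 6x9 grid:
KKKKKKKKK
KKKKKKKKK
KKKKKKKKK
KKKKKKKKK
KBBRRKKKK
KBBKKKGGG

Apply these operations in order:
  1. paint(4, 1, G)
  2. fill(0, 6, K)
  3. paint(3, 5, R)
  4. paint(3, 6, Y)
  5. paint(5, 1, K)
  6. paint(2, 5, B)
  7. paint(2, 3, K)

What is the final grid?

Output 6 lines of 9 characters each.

After op 1 paint(4,1,G):
KKKKKKKKK
KKKKKKKKK
KKKKKKKKK
KKKKKKKKK
KGBRRKKKK
KBBKKKGGG
After op 2 fill(0,6,K) [0 cells changed]:
KKKKKKKKK
KKKKKKKKK
KKKKKKKKK
KKKKKKKKK
KGBRRKKKK
KBBKKKGGG
After op 3 paint(3,5,R):
KKKKKKKKK
KKKKKKKKK
KKKKKKKKK
KKKKKRKKK
KGBRRKKKK
KBBKKKGGG
After op 4 paint(3,6,Y):
KKKKKKKKK
KKKKKKKKK
KKKKKKKKK
KKKKKRYKK
KGBRRKKKK
KBBKKKGGG
After op 5 paint(5,1,K):
KKKKKKKKK
KKKKKKKKK
KKKKKKKKK
KKKKKRYKK
KGBRRKKKK
KKBKKKGGG
After op 6 paint(2,5,B):
KKKKKKKKK
KKKKKKKKK
KKKKKBKKK
KKKKKRYKK
KGBRRKKKK
KKBKKKGGG
After op 7 paint(2,3,K):
KKKKKKKKK
KKKKKKKKK
KKKKKBKKK
KKKKKRYKK
KGBRRKKKK
KKBKKKGGG

Answer: KKKKKKKKK
KKKKKKKKK
KKKKKBKKK
KKKKKRYKK
KGBRRKKKK
KKBKKKGGG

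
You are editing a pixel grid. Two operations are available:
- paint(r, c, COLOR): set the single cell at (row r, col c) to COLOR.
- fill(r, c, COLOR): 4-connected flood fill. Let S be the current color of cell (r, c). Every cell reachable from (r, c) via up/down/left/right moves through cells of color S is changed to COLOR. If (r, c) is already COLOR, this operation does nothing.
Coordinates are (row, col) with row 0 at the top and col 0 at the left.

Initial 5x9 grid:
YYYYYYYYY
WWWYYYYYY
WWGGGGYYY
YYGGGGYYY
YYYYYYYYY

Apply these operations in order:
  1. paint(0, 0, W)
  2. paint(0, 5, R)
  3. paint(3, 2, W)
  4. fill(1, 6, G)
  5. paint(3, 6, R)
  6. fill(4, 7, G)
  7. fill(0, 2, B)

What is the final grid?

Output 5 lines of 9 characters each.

After op 1 paint(0,0,W):
WYYYYYYYY
WWWYYYYYY
WWGGGGYYY
YYGGGGYYY
YYYYYYYYY
After op 2 paint(0,5,R):
WYYYYRYYY
WWWYYYYYY
WWGGGGYYY
YYGGGGYYY
YYYYYYYYY
After op 3 paint(3,2,W):
WYYYYRYYY
WWWYYYYYY
WWGGGGYYY
YYWGGGYYY
YYYYYYYYY
After op 4 fill(1,6,G) [30 cells changed]:
WGGGGRGGG
WWWGGGGGG
WWGGGGGGG
GGWGGGGGG
GGGGGGGGG
After op 5 paint(3,6,R):
WGGGGRGGG
WWWGGGGGG
WWGGGGGGG
GGWGGGRGG
GGGGGGGGG
After op 6 fill(4,7,G) [0 cells changed]:
WGGGGRGGG
WWWGGGGGG
WWGGGGGGG
GGWGGGRGG
GGGGGGGGG
After op 7 fill(0,2,B) [36 cells changed]:
WBBBBRBBB
WWWBBBBBB
WWBBBBBBB
BBWBBBRBB
BBBBBBBBB

Answer: WBBBBRBBB
WWWBBBBBB
WWBBBBBBB
BBWBBBRBB
BBBBBBBBB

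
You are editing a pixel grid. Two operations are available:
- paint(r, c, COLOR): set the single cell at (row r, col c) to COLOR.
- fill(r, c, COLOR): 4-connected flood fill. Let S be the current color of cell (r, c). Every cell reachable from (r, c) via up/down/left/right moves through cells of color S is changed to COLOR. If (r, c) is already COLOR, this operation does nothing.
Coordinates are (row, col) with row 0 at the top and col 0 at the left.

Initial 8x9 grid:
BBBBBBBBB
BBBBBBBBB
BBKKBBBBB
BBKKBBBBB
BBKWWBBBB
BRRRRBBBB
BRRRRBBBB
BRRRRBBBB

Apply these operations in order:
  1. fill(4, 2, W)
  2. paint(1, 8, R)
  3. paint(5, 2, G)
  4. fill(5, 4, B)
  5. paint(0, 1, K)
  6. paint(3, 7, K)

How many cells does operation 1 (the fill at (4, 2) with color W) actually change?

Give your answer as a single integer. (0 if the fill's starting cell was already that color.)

Answer: 5

Derivation:
After op 1 fill(4,2,W) [5 cells changed]:
BBBBBBBBB
BBBBBBBBB
BBWWBBBBB
BBWWBBBBB
BBWWWBBBB
BRRRRBBBB
BRRRRBBBB
BRRRRBBBB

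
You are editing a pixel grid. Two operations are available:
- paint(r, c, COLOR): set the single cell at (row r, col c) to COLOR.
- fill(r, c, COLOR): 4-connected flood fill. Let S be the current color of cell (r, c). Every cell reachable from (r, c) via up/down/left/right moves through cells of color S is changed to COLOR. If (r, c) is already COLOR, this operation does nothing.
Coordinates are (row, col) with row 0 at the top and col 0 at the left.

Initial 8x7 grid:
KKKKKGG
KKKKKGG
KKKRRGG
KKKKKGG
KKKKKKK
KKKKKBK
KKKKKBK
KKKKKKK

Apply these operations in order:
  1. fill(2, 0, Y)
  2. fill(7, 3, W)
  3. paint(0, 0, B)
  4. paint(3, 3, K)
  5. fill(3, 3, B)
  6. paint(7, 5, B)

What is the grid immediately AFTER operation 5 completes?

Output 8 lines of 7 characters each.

After op 1 fill(2,0,Y) [44 cells changed]:
YYYYYGG
YYYYYGG
YYYRRGG
YYYYYGG
YYYYYYY
YYYYYBY
YYYYYBY
YYYYYYY
After op 2 fill(7,3,W) [44 cells changed]:
WWWWWGG
WWWWWGG
WWWRRGG
WWWWWGG
WWWWWWW
WWWWWBW
WWWWWBW
WWWWWWW
After op 3 paint(0,0,B):
BWWWWGG
WWWWWGG
WWWRRGG
WWWWWGG
WWWWWWW
WWWWWBW
WWWWWBW
WWWWWWW
After op 4 paint(3,3,K):
BWWWWGG
WWWWWGG
WWWRRGG
WWWKWGG
WWWWWWW
WWWWWBW
WWWWWBW
WWWWWWW
After op 5 fill(3,3,B) [1 cells changed]:
BWWWWGG
WWWWWGG
WWWRRGG
WWWBWGG
WWWWWWW
WWWWWBW
WWWWWBW
WWWWWWW

Answer: BWWWWGG
WWWWWGG
WWWRRGG
WWWBWGG
WWWWWWW
WWWWWBW
WWWWWBW
WWWWWWW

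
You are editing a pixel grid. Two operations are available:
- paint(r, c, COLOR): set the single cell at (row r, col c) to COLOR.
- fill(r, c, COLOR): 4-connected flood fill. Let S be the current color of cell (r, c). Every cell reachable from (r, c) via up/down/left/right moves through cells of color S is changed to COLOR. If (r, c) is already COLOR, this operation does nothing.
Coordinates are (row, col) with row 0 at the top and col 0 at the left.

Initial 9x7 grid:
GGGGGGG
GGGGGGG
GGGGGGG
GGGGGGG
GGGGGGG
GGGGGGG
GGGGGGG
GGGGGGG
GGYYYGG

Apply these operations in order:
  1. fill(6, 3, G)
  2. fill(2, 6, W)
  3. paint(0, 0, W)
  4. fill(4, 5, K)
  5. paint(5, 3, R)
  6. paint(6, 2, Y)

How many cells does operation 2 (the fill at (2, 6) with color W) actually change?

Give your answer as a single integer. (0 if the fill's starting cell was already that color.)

Answer: 60

Derivation:
After op 1 fill(6,3,G) [0 cells changed]:
GGGGGGG
GGGGGGG
GGGGGGG
GGGGGGG
GGGGGGG
GGGGGGG
GGGGGGG
GGGGGGG
GGYYYGG
After op 2 fill(2,6,W) [60 cells changed]:
WWWWWWW
WWWWWWW
WWWWWWW
WWWWWWW
WWWWWWW
WWWWWWW
WWWWWWW
WWWWWWW
WWYYYWW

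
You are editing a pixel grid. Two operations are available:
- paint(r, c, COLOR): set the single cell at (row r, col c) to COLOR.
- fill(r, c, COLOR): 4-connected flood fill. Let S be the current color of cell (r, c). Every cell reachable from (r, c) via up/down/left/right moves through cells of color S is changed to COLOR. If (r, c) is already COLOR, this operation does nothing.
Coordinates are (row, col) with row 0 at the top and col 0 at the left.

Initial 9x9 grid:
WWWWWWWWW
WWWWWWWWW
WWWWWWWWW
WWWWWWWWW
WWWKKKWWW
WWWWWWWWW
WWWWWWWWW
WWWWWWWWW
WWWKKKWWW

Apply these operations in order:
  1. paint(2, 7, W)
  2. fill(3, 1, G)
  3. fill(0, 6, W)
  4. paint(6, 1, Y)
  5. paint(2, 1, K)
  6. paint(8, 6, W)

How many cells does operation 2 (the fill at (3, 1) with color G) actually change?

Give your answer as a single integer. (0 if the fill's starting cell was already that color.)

Answer: 75

Derivation:
After op 1 paint(2,7,W):
WWWWWWWWW
WWWWWWWWW
WWWWWWWWW
WWWWWWWWW
WWWKKKWWW
WWWWWWWWW
WWWWWWWWW
WWWWWWWWW
WWWKKKWWW
After op 2 fill(3,1,G) [75 cells changed]:
GGGGGGGGG
GGGGGGGGG
GGGGGGGGG
GGGGGGGGG
GGGKKKGGG
GGGGGGGGG
GGGGGGGGG
GGGGGGGGG
GGGKKKGGG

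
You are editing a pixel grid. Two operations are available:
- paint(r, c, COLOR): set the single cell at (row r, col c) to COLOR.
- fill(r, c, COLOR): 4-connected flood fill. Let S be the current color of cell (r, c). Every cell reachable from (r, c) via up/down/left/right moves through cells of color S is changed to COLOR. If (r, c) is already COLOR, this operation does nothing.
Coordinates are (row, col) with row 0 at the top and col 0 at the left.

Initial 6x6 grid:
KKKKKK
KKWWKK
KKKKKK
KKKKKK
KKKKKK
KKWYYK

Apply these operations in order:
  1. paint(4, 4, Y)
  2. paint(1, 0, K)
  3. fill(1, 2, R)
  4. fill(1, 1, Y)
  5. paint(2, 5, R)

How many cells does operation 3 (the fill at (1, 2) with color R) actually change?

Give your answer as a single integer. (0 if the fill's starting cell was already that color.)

Answer: 2

Derivation:
After op 1 paint(4,4,Y):
KKKKKK
KKWWKK
KKKKKK
KKKKKK
KKKKYK
KKWYYK
After op 2 paint(1,0,K):
KKKKKK
KKWWKK
KKKKKK
KKKKKK
KKKKYK
KKWYYK
After op 3 fill(1,2,R) [2 cells changed]:
KKKKKK
KKRRKK
KKKKKK
KKKKKK
KKKKYK
KKWYYK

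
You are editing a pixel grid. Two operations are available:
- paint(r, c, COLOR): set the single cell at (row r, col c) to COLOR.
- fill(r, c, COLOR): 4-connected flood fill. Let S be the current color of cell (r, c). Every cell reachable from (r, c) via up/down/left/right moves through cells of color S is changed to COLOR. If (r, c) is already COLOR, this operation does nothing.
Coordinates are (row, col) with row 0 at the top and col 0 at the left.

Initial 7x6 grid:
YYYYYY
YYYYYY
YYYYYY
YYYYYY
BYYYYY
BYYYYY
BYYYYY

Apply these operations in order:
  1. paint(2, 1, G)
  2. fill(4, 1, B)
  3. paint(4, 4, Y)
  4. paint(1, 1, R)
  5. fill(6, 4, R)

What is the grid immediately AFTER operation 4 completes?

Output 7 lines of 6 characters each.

After op 1 paint(2,1,G):
YYYYYY
YYYYYY
YGYYYY
YYYYYY
BYYYYY
BYYYYY
BYYYYY
After op 2 fill(4,1,B) [38 cells changed]:
BBBBBB
BBBBBB
BGBBBB
BBBBBB
BBBBBB
BBBBBB
BBBBBB
After op 3 paint(4,4,Y):
BBBBBB
BBBBBB
BGBBBB
BBBBBB
BBBBYB
BBBBBB
BBBBBB
After op 4 paint(1,1,R):
BBBBBB
BRBBBB
BGBBBB
BBBBBB
BBBBYB
BBBBBB
BBBBBB

Answer: BBBBBB
BRBBBB
BGBBBB
BBBBBB
BBBBYB
BBBBBB
BBBBBB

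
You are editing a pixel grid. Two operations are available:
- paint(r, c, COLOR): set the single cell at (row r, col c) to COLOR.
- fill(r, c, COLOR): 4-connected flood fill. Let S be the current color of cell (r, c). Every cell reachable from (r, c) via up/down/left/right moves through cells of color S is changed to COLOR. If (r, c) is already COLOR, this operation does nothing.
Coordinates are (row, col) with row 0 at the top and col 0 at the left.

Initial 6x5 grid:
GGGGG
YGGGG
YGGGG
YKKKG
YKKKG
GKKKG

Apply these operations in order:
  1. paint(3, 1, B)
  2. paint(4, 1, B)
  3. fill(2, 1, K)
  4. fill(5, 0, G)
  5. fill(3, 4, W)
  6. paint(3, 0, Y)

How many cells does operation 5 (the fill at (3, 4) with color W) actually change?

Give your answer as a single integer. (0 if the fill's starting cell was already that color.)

Answer: 23

Derivation:
After op 1 paint(3,1,B):
GGGGG
YGGGG
YGGGG
YBKKG
YKKKG
GKKKG
After op 2 paint(4,1,B):
GGGGG
YGGGG
YGGGG
YBKKG
YBKKG
GKKKG
After op 3 fill(2,1,K) [16 cells changed]:
KKKKK
YKKKK
YKKKK
YBKKK
YBKKK
GKKKK
After op 4 fill(5,0,G) [0 cells changed]:
KKKKK
YKKKK
YKKKK
YBKKK
YBKKK
GKKKK
After op 5 fill(3,4,W) [23 cells changed]:
WWWWW
YWWWW
YWWWW
YBWWW
YBWWW
GWWWW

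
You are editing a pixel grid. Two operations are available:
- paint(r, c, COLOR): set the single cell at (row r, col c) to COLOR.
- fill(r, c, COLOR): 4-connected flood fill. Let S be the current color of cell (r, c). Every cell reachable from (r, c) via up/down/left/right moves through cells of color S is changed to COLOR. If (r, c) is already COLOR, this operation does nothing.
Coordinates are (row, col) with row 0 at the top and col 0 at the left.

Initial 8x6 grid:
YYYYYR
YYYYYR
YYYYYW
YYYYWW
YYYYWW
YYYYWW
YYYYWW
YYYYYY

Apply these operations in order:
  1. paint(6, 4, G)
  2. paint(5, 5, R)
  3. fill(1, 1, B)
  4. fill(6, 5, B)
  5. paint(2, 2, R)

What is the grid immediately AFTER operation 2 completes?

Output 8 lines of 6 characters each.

Answer: YYYYYR
YYYYYR
YYYYYW
YYYYWW
YYYYWW
YYYYWR
YYYYGW
YYYYYY

Derivation:
After op 1 paint(6,4,G):
YYYYYR
YYYYYR
YYYYYW
YYYYWW
YYYYWW
YYYYWW
YYYYGW
YYYYYY
After op 2 paint(5,5,R):
YYYYYR
YYYYYR
YYYYYW
YYYYWW
YYYYWW
YYYYWR
YYYYGW
YYYYYY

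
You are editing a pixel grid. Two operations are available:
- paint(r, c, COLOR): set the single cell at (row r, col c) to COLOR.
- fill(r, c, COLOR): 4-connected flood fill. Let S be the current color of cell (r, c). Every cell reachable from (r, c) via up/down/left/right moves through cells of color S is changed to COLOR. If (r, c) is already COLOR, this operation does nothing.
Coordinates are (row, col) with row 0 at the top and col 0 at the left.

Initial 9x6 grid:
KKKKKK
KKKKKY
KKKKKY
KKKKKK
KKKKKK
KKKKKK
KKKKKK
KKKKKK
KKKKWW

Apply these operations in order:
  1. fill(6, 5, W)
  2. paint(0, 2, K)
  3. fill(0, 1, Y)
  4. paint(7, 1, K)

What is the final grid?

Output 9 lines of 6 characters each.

Answer: YYKYYY
YYYYYY
YYYYYY
YYYYYY
YYYYYY
YYYYYY
YYYYYY
YKYYYY
YYYYYY

Derivation:
After op 1 fill(6,5,W) [50 cells changed]:
WWWWWW
WWWWWY
WWWWWY
WWWWWW
WWWWWW
WWWWWW
WWWWWW
WWWWWW
WWWWWW
After op 2 paint(0,2,K):
WWKWWW
WWWWWY
WWWWWY
WWWWWW
WWWWWW
WWWWWW
WWWWWW
WWWWWW
WWWWWW
After op 3 fill(0,1,Y) [51 cells changed]:
YYKYYY
YYYYYY
YYYYYY
YYYYYY
YYYYYY
YYYYYY
YYYYYY
YYYYYY
YYYYYY
After op 4 paint(7,1,K):
YYKYYY
YYYYYY
YYYYYY
YYYYYY
YYYYYY
YYYYYY
YYYYYY
YKYYYY
YYYYYY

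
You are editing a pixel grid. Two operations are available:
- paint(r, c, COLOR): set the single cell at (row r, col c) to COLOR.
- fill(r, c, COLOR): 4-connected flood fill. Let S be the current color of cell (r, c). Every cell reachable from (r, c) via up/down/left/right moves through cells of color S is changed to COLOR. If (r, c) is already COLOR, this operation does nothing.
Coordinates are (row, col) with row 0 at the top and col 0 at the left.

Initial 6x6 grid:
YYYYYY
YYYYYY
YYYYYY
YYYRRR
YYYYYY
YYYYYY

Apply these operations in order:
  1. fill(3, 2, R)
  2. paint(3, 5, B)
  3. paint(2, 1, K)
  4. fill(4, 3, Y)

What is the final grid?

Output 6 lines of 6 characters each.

After op 1 fill(3,2,R) [33 cells changed]:
RRRRRR
RRRRRR
RRRRRR
RRRRRR
RRRRRR
RRRRRR
After op 2 paint(3,5,B):
RRRRRR
RRRRRR
RRRRRR
RRRRRB
RRRRRR
RRRRRR
After op 3 paint(2,1,K):
RRRRRR
RRRRRR
RKRRRR
RRRRRB
RRRRRR
RRRRRR
After op 4 fill(4,3,Y) [34 cells changed]:
YYYYYY
YYYYYY
YKYYYY
YYYYYB
YYYYYY
YYYYYY

Answer: YYYYYY
YYYYYY
YKYYYY
YYYYYB
YYYYYY
YYYYYY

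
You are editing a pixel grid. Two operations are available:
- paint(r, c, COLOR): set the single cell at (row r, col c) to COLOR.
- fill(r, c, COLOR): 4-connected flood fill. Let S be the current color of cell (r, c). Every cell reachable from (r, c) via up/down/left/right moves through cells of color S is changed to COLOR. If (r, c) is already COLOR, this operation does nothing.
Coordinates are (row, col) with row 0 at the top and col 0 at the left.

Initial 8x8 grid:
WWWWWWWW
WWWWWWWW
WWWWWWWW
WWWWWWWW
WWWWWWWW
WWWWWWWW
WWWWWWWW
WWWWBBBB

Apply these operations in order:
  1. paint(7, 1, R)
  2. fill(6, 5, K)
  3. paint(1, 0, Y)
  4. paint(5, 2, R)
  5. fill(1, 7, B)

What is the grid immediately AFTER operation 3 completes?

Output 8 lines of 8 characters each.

After op 1 paint(7,1,R):
WWWWWWWW
WWWWWWWW
WWWWWWWW
WWWWWWWW
WWWWWWWW
WWWWWWWW
WWWWWWWW
WRWWBBBB
After op 2 fill(6,5,K) [59 cells changed]:
KKKKKKKK
KKKKKKKK
KKKKKKKK
KKKKKKKK
KKKKKKKK
KKKKKKKK
KKKKKKKK
KRKKBBBB
After op 3 paint(1,0,Y):
KKKKKKKK
YKKKKKKK
KKKKKKKK
KKKKKKKK
KKKKKKKK
KKKKKKKK
KKKKKKKK
KRKKBBBB

Answer: KKKKKKKK
YKKKKKKK
KKKKKKKK
KKKKKKKK
KKKKKKKK
KKKKKKKK
KKKKKKKK
KRKKBBBB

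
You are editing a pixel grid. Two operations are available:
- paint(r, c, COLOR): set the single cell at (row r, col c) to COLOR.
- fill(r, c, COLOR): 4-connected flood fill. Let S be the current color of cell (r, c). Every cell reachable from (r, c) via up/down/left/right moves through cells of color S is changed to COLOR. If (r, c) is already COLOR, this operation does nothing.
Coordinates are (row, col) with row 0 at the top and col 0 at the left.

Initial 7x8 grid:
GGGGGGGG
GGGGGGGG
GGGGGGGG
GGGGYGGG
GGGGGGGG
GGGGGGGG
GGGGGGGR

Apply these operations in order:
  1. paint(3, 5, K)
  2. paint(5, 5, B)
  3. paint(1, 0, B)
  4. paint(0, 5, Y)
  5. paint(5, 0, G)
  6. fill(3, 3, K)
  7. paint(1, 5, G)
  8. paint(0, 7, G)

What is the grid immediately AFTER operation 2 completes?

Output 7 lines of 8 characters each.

After op 1 paint(3,5,K):
GGGGGGGG
GGGGGGGG
GGGGGGGG
GGGGYKGG
GGGGGGGG
GGGGGGGG
GGGGGGGR
After op 2 paint(5,5,B):
GGGGGGGG
GGGGGGGG
GGGGGGGG
GGGGYKGG
GGGGGGGG
GGGGGBGG
GGGGGGGR

Answer: GGGGGGGG
GGGGGGGG
GGGGGGGG
GGGGYKGG
GGGGGGGG
GGGGGBGG
GGGGGGGR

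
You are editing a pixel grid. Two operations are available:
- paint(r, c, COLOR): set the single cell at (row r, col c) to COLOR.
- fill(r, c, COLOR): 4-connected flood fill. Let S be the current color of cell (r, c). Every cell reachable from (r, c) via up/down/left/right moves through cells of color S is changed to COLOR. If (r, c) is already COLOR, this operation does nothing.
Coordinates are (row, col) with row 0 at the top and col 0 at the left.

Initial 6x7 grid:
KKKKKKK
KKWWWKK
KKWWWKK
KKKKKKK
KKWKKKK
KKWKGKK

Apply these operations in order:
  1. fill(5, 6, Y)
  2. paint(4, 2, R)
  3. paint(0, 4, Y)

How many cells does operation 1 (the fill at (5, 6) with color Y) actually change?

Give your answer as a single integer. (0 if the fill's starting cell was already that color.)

Answer: 33

Derivation:
After op 1 fill(5,6,Y) [33 cells changed]:
YYYYYYY
YYWWWYY
YYWWWYY
YYYYYYY
YYWYYYY
YYWYGYY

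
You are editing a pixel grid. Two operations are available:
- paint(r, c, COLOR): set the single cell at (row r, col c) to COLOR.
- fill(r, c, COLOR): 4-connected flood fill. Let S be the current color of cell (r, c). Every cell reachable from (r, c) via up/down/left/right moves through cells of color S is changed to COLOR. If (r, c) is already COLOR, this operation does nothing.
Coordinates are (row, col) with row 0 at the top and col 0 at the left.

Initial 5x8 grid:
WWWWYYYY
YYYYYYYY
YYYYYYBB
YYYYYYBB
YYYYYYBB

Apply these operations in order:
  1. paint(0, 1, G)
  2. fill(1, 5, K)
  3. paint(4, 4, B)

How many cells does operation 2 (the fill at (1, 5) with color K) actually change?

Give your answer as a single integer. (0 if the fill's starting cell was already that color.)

After op 1 paint(0,1,G):
WGWWYYYY
YYYYYYYY
YYYYYYBB
YYYYYYBB
YYYYYYBB
After op 2 fill(1,5,K) [30 cells changed]:
WGWWKKKK
KKKKKKKK
KKKKKKBB
KKKKKKBB
KKKKKKBB

Answer: 30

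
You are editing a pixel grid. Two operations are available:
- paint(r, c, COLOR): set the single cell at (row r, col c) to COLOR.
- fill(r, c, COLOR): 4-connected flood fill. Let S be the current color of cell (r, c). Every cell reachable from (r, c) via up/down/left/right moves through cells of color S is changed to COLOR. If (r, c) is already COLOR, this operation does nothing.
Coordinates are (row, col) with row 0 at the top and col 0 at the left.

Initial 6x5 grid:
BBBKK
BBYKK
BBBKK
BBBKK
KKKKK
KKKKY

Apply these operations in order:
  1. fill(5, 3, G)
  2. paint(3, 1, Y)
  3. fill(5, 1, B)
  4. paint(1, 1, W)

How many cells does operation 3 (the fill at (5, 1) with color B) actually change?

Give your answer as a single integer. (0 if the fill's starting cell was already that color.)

After op 1 fill(5,3,G) [17 cells changed]:
BBBGG
BBYGG
BBBGG
BBBGG
GGGGG
GGGGY
After op 2 paint(3,1,Y):
BBBGG
BBYGG
BBBGG
BYBGG
GGGGG
GGGGY
After op 3 fill(5,1,B) [17 cells changed]:
BBBBB
BBYBB
BBBBB
BYBBB
BBBBB
BBBBY

Answer: 17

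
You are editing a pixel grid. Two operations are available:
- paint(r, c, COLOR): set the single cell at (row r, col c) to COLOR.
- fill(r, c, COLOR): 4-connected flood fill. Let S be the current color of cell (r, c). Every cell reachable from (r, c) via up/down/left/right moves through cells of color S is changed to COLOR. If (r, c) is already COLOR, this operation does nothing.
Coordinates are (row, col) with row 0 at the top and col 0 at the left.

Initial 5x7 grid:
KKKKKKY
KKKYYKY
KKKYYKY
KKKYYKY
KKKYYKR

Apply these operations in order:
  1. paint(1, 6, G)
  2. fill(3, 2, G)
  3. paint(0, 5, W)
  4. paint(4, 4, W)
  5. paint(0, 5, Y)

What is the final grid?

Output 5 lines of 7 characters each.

After op 1 paint(1,6,G):
KKKKKKY
KKKYYKG
KKKYYKY
KKKYYKY
KKKYYKR
After op 2 fill(3,2,G) [22 cells changed]:
GGGGGGY
GGGYYGG
GGGYYGY
GGGYYGY
GGGYYGR
After op 3 paint(0,5,W):
GGGGGWY
GGGYYGG
GGGYYGY
GGGYYGY
GGGYYGR
After op 4 paint(4,4,W):
GGGGGWY
GGGYYGG
GGGYYGY
GGGYYGY
GGGYWGR
After op 5 paint(0,5,Y):
GGGGGYY
GGGYYGG
GGGYYGY
GGGYYGY
GGGYWGR

Answer: GGGGGYY
GGGYYGG
GGGYYGY
GGGYYGY
GGGYWGR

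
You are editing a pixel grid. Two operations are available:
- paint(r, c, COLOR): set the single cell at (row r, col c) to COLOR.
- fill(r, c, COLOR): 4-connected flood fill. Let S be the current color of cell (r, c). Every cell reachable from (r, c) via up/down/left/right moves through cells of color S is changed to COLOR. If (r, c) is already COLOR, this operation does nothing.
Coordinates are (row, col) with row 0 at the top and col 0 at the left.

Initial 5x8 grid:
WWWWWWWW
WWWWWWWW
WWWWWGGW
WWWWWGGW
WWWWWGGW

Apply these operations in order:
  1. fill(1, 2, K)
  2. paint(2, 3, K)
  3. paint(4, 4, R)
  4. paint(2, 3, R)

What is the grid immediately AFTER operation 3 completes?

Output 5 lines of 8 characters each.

After op 1 fill(1,2,K) [34 cells changed]:
KKKKKKKK
KKKKKKKK
KKKKKGGK
KKKKKGGK
KKKKKGGK
After op 2 paint(2,3,K):
KKKKKKKK
KKKKKKKK
KKKKKGGK
KKKKKGGK
KKKKKGGK
After op 3 paint(4,4,R):
KKKKKKKK
KKKKKKKK
KKKKKGGK
KKKKKGGK
KKKKRGGK

Answer: KKKKKKKK
KKKKKKKK
KKKKKGGK
KKKKKGGK
KKKKRGGK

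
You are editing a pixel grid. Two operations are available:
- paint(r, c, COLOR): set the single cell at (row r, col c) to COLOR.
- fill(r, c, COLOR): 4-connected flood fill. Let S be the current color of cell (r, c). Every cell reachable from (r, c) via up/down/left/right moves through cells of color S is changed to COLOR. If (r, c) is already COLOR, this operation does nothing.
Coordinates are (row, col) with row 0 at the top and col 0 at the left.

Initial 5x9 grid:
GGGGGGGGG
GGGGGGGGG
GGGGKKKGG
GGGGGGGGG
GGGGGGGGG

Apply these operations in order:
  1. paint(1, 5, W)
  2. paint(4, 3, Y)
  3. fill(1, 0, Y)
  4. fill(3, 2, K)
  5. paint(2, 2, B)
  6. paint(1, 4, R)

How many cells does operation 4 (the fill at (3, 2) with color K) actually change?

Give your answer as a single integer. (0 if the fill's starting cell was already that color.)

After op 1 paint(1,5,W):
GGGGGGGGG
GGGGGWGGG
GGGGKKKGG
GGGGGGGGG
GGGGGGGGG
After op 2 paint(4,3,Y):
GGGGGGGGG
GGGGGWGGG
GGGGKKKGG
GGGGGGGGG
GGGYGGGGG
After op 3 fill(1,0,Y) [40 cells changed]:
YYYYYYYYY
YYYYYWYYY
YYYYKKKYY
YYYYYYYYY
YYYYYYYYY
After op 4 fill(3,2,K) [41 cells changed]:
KKKKKKKKK
KKKKKWKKK
KKKKKKKKK
KKKKKKKKK
KKKKKKKKK

Answer: 41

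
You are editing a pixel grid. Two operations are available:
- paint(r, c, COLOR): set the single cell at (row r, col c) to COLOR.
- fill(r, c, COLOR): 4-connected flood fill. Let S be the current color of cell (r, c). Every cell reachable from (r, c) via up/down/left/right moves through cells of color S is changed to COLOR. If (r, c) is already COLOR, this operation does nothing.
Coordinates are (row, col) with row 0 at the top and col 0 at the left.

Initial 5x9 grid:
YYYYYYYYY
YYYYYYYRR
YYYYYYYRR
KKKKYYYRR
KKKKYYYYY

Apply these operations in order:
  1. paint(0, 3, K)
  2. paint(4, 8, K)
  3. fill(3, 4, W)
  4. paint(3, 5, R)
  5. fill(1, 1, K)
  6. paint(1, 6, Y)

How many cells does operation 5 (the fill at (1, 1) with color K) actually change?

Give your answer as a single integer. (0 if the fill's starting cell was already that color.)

Answer: 28

Derivation:
After op 1 paint(0,3,K):
YYYKYYYYY
YYYYYYYRR
YYYYYYYRR
KKKKYYYRR
KKKKYYYYY
After op 2 paint(4,8,K):
YYYKYYYYY
YYYYYYYRR
YYYYYYYRR
KKKKYYYRR
KKKKYYYYK
After op 3 fill(3,4,W) [29 cells changed]:
WWWKWWWWW
WWWWWWWRR
WWWWWWWRR
KKKKWWWRR
KKKKWWWWK
After op 4 paint(3,5,R):
WWWKWWWWW
WWWWWWWRR
WWWWWWWRR
KKKKWRWRR
KKKKWWWWK
After op 5 fill(1,1,K) [28 cells changed]:
KKKKKKKKK
KKKKKKKRR
KKKKKKKRR
KKKKKRKRR
KKKKKKKKK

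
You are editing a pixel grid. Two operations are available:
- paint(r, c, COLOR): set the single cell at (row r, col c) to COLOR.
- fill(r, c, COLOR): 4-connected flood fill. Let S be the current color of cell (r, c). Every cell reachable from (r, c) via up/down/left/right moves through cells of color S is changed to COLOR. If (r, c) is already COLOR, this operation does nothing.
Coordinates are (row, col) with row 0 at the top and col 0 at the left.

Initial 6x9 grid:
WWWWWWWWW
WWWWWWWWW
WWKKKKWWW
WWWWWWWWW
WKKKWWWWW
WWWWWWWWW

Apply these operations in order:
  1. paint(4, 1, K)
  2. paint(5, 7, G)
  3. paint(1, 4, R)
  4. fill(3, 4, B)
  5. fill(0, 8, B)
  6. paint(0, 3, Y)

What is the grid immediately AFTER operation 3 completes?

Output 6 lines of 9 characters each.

Answer: WWWWWWWWW
WWWWRWWWW
WWKKKKWWW
WWWWWWWWW
WKKKWWWWW
WWWWWWWGW

Derivation:
After op 1 paint(4,1,K):
WWWWWWWWW
WWWWWWWWW
WWKKKKWWW
WWWWWWWWW
WKKKWWWWW
WWWWWWWWW
After op 2 paint(5,7,G):
WWWWWWWWW
WWWWWWWWW
WWKKKKWWW
WWWWWWWWW
WKKKWWWWW
WWWWWWWGW
After op 3 paint(1,4,R):
WWWWWWWWW
WWWWRWWWW
WWKKKKWWW
WWWWWWWWW
WKKKWWWWW
WWWWWWWGW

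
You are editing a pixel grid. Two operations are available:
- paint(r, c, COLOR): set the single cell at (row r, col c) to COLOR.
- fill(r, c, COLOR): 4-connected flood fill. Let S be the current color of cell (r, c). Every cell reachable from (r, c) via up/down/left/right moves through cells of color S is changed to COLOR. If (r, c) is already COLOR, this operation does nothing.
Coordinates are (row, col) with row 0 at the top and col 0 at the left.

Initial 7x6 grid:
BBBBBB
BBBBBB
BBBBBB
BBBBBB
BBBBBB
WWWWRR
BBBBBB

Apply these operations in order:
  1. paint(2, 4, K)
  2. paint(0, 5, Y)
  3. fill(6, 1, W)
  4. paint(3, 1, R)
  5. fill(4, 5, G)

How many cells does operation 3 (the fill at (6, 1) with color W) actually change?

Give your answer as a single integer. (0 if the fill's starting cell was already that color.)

Answer: 6

Derivation:
After op 1 paint(2,4,K):
BBBBBB
BBBBBB
BBBBKB
BBBBBB
BBBBBB
WWWWRR
BBBBBB
After op 2 paint(0,5,Y):
BBBBBY
BBBBBB
BBBBKB
BBBBBB
BBBBBB
WWWWRR
BBBBBB
After op 3 fill(6,1,W) [6 cells changed]:
BBBBBY
BBBBBB
BBBBKB
BBBBBB
BBBBBB
WWWWRR
WWWWWW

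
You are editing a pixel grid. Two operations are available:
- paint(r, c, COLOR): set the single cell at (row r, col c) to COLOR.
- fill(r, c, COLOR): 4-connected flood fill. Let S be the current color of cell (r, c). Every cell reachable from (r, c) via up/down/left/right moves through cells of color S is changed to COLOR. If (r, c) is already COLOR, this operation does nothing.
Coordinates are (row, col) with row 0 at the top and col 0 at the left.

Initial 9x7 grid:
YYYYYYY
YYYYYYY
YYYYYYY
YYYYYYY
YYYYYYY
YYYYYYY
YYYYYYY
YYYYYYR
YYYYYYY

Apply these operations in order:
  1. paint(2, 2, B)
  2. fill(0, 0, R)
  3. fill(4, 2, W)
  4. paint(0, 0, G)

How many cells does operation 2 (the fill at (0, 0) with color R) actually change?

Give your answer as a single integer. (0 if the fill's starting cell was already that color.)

Answer: 61

Derivation:
After op 1 paint(2,2,B):
YYYYYYY
YYYYYYY
YYBYYYY
YYYYYYY
YYYYYYY
YYYYYYY
YYYYYYY
YYYYYYR
YYYYYYY
After op 2 fill(0,0,R) [61 cells changed]:
RRRRRRR
RRRRRRR
RRBRRRR
RRRRRRR
RRRRRRR
RRRRRRR
RRRRRRR
RRRRRRR
RRRRRRR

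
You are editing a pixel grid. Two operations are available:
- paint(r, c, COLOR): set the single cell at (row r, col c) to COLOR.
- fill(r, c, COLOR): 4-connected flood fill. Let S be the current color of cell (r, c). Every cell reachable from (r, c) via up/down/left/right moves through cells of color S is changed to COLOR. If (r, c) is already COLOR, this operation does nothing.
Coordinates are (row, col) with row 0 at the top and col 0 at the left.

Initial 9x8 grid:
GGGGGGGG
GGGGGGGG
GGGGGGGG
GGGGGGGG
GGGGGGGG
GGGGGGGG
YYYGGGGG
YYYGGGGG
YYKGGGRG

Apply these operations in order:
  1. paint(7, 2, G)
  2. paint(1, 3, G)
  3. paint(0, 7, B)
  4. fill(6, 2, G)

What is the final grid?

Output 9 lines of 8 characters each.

Answer: GGGGGGGB
GGGGGGGG
GGGGGGGG
GGGGGGGG
GGGGGGGG
GGGGGGGG
GGGGGGGG
GGGGGGGG
GGKGGGRG

Derivation:
After op 1 paint(7,2,G):
GGGGGGGG
GGGGGGGG
GGGGGGGG
GGGGGGGG
GGGGGGGG
GGGGGGGG
YYYGGGGG
YYGGGGGG
YYKGGGRG
After op 2 paint(1,3,G):
GGGGGGGG
GGGGGGGG
GGGGGGGG
GGGGGGGG
GGGGGGGG
GGGGGGGG
YYYGGGGG
YYGGGGGG
YYKGGGRG
After op 3 paint(0,7,B):
GGGGGGGB
GGGGGGGG
GGGGGGGG
GGGGGGGG
GGGGGGGG
GGGGGGGG
YYYGGGGG
YYGGGGGG
YYKGGGRG
After op 4 fill(6,2,G) [7 cells changed]:
GGGGGGGB
GGGGGGGG
GGGGGGGG
GGGGGGGG
GGGGGGGG
GGGGGGGG
GGGGGGGG
GGGGGGGG
GGKGGGRG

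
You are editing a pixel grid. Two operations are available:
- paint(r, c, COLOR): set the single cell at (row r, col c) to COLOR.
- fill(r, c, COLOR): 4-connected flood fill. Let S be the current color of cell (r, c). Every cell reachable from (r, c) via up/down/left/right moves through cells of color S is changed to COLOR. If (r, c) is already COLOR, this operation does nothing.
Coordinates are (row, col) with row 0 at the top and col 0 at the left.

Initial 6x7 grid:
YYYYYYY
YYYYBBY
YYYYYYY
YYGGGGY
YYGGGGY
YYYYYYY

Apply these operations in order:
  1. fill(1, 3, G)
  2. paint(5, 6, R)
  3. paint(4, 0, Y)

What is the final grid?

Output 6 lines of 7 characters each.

Answer: GGGGGGG
GGGGBBG
GGGGGGG
GGGGGGG
YGGGGGG
GGGGGGR

Derivation:
After op 1 fill(1,3,G) [32 cells changed]:
GGGGGGG
GGGGBBG
GGGGGGG
GGGGGGG
GGGGGGG
GGGGGGG
After op 2 paint(5,6,R):
GGGGGGG
GGGGBBG
GGGGGGG
GGGGGGG
GGGGGGG
GGGGGGR
After op 3 paint(4,0,Y):
GGGGGGG
GGGGBBG
GGGGGGG
GGGGGGG
YGGGGGG
GGGGGGR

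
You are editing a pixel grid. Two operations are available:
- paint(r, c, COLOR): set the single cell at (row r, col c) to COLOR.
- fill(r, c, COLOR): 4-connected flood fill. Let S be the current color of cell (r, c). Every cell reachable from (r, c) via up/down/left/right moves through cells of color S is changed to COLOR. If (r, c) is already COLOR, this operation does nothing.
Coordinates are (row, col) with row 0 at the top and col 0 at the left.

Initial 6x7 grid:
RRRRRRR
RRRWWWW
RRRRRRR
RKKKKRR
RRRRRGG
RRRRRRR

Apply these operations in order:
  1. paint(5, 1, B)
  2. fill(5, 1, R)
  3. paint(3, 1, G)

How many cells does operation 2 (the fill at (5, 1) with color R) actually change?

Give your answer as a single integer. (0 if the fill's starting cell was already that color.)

Answer: 1

Derivation:
After op 1 paint(5,1,B):
RRRRRRR
RRRWWWW
RRRRRRR
RKKKKRR
RRRRRGG
RBRRRRR
After op 2 fill(5,1,R) [1 cells changed]:
RRRRRRR
RRRWWWW
RRRRRRR
RKKKKRR
RRRRRGG
RRRRRRR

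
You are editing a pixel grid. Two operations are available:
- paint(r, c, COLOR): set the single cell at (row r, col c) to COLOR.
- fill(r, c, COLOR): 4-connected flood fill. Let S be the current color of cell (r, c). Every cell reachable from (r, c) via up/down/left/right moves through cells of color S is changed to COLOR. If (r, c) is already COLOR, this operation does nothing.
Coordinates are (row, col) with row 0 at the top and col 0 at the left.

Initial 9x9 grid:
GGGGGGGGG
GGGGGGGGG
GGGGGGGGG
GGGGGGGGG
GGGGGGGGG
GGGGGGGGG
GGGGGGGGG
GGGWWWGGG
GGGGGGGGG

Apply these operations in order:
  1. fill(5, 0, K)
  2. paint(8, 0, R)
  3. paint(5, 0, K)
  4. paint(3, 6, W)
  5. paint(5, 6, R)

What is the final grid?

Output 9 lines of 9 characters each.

After op 1 fill(5,0,K) [78 cells changed]:
KKKKKKKKK
KKKKKKKKK
KKKKKKKKK
KKKKKKKKK
KKKKKKKKK
KKKKKKKKK
KKKKKKKKK
KKKWWWKKK
KKKKKKKKK
After op 2 paint(8,0,R):
KKKKKKKKK
KKKKKKKKK
KKKKKKKKK
KKKKKKKKK
KKKKKKKKK
KKKKKKKKK
KKKKKKKKK
KKKWWWKKK
RKKKKKKKK
After op 3 paint(5,0,K):
KKKKKKKKK
KKKKKKKKK
KKKKKKKKK
KKKKKKKKK
KKKKKKKKK
KKKKKKKKK
KKKKKKKKK
KKKWWWKKK
RKKKKKKKK
After op 4 paint(3,6,W):
KKKKKKKKK
KKKKKKKKK
KKKKKKKKK
KKKKKKWKK
KKKKKKKKK
KKKKKKKKK
KKKKKKKKK
KKKWWWKKK
RKKKKKKKK
After op 5 paint(5,6,R):
KKKKKKKKK
KKKKKKKKK
KKKKKKKKK
KKKKKKWKK
KKKKKKKKK
KKKKKKRKK
KKKKKKKKK
KKKWWWKKK
RKKKKKKKK

Answer: KKKKKKKKK
KKKKKKKKK
KKKKKKKKK
KKKKKKWKK
KKKKKKKKK
KKKKKKRKK
KKKKKKKKK
KKKWWWKKK
RKKKKKKKK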